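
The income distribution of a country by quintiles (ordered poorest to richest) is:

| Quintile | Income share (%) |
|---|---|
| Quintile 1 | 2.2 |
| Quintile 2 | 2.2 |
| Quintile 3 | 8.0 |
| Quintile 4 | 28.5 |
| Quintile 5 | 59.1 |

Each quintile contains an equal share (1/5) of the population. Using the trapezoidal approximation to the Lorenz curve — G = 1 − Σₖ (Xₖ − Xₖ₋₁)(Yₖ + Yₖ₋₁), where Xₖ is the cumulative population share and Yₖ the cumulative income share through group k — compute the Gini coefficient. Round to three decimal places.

0.560

Cumulative income shares Yₖ: 0.0220, 0.0440, 0.1240, 0.4090, 1.0000
Σ (Xₖ−Xₖ₋₁)(Yₖ+Yₖ₋₁) = (1/5)(0.0220+0.0000) + (1/5)(0.0440+0.0220) + (1/5)(0.1240+0.0440) + (1/5)(0.4090+0.1240) + (1/5)(1.0000+0.4090)
  = 0.0044 + 0.0132 + 0.0336 + 0.1066 + 0.2818 = 0.4396
G = 1 − 0.4396 = 0.5604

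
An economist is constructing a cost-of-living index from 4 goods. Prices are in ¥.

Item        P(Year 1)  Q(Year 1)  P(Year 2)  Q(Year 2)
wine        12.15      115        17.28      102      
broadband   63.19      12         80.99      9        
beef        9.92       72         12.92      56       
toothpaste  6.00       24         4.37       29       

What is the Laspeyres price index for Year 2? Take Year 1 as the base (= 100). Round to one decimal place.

132.5

Laspeyres price index uses base-period quantities as weights.
ΣP(Year 2)·Q(Year 1) = 17.28×115 + 80.99×12 + 12.92×72 + 4.37×24 = 1987.2 + 971.88 + 930.24 + 104.88 = 3994.2
ΣP(Year 1)·Q(Year 1) = 12.15×115 + 63.19×12 + 9.92×72 + 6.00×24 = 1397.25 + 758.28 + 714.24 + 144 = 3013.77
Index = 3994.2 / 3013.77 × 100 = 132.5317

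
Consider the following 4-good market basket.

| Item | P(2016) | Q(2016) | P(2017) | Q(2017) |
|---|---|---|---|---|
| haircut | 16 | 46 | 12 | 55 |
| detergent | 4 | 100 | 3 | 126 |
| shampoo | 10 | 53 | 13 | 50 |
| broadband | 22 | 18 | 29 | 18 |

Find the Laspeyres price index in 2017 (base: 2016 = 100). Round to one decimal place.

Laspeyres price index uses base-period quantities as weights.
ΣP(2017)·Q(2016) = 12×46 + 3×100 + 13×53 + 29×18 = 552 + 300 + 689 + 522 = 2063
ΣP(2016)·Q(2016) = 16×46 + 4×100 + 10×53 + 22×18 = 736 + 400 + 530 + 396 = 2062
Index = 2063 / 2062 × 100 = 100.0485

100.0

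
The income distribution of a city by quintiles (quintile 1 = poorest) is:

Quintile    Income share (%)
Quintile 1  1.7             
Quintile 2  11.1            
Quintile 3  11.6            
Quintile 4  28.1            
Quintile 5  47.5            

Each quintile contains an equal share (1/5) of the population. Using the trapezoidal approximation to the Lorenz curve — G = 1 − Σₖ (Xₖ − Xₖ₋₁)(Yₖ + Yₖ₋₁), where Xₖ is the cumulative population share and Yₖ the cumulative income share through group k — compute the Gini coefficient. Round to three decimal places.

0.434

Cumulative income shares Yₖ: 0.0170, 0.1280, 0.2440, 0.5250, 1.0000
Σ (Xₖ−Xₖ₋₁)(Yₖ+Yₖ₋₁) = (1/5)(0.0170+0.0000) + (1/5)(0.1280+0.0170) + (1/5)(0.2440+0.1280) + (1/5)(0.5250+0.2440) + (1/5)(1.0000+0.5250)
  = 0.0034 + 0.0290 + 0.0744 + 0.1538 + 0.3050 = 0.5656
G = 1 − 0.5656 = 0.4344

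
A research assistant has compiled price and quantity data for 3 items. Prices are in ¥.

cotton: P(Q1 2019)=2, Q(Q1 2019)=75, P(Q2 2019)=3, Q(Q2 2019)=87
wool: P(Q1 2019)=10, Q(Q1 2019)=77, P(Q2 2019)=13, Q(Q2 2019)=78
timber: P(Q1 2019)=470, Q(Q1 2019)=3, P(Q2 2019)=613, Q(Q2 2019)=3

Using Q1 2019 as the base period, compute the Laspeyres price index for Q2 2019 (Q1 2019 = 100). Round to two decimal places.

131.55

Laspeyres price index uses base-period quantities as weights.
ΣP(Q2 2019)·Q(Q1 2019) = 3×75 + 13×77 + 613×3 = 225 + 1001 + 1839 = 3065
ΣP(Q1 2019)·Q(Q1 2019) = 2×75 + 10×77 + 470×3 = 150 + 770 + 1410 = 2330
Index = 3065 / 2330 × 100 = 131.5451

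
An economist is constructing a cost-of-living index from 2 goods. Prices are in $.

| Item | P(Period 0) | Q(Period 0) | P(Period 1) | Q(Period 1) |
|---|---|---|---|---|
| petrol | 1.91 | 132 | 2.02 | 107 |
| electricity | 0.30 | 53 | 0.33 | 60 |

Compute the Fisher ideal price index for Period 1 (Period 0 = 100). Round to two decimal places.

106.06

Laspeyres component (base-period weights):
ΣP(Period 1)Q(Period 0) = 2.02×132 + 0.33×53 = 266.64 + 17.49 = 284.13
ΣP(Period 0)Q(Period 0) = 1.91×132 + 0.30×53 = 252.12 + 15.9 = 268.02
L = 284.13 / 268.02 × 100 = 106.0107
Paasche component (current-period weights):
ΣP(Period 1)Q(Period 1) = 2.02×107 + 0.33×60 = 216.14 + 19.8 = 235.94
ΣP(Period 0)Q(Period 1) = 1.91×107 + 0.30×60 = 204.37 + 18 = 222.37
P = 235.94 / 222.37 × 100 = 106.1024
Fisher = √(L × P) = √(106.0107 × 106.1024) = 106.0566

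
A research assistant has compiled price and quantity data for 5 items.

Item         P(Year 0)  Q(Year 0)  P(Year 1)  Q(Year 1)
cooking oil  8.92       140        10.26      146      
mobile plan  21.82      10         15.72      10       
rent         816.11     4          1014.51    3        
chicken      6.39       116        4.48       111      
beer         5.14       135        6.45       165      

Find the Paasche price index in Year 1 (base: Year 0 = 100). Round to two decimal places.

Paasche price index uses current-period quantities as weights.
ΣP(Year 1)·Q(Year 1) = 10.26×146 + 15.72×10 + 1014.51×3 + 4.48×111 + 6.45×165 = 1497.96 + 157.2 + 3043.53 + 497.28 + 1064.25 = 6260.22
ΣP(Year 0)·Q(Year 1) = 8.92×146 + 21.82×10 + 816.11×3 + 6.39×111 + 5.14×165 = 1302.32 + 218.2 + 2448.33 + 709.29 + 848.1 = 5526.24
Index = 6260.22 / 5526.24 × 100 = 113.2817

113.28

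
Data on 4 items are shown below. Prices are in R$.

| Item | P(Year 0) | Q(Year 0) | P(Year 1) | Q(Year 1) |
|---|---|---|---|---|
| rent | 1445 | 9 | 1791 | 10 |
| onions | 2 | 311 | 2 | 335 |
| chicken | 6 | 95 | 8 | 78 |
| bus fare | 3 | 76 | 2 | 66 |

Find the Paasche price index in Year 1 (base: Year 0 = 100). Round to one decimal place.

Paasche price index uses current-period quantities as weights.
ΣP(Year 1)·Q(Year 1) = 1791×10 + 2×335 + 8×78 + 2×66 = 17910 + 670 + 624 + 132 = 19336
ΣP(Year 0)·Q(Year 1) = 1445×10 + 2×335 + 6×78 + 3×66 = 14450 + 670 + 468 + 198 = 15786
Index = 19336 / 15786 × 100 = 122.4883

122.5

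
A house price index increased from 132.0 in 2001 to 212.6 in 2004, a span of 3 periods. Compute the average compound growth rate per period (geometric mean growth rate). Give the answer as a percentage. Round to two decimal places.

17.22%

Growth factor = (212.6/132.0)^(1/3) = (1.610606)^(1/3) = 1.172186
Growth rate = 1.172186 − 1 = 0.172186 = 17.2186%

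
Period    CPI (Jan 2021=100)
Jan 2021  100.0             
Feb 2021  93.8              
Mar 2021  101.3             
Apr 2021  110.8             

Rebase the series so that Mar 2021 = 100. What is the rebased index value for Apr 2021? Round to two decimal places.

109.38

Rebased(Apr 2021) = 110.8 / 101.3 × 100 = 109.3781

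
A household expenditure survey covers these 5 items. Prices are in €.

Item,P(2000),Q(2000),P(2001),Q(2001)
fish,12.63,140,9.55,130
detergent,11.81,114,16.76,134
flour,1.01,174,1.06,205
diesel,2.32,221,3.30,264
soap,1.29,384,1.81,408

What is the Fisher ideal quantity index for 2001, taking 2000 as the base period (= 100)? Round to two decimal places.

107.87

Laspeyres component (base-period weights):
ΣP(2000)Q(2001) = 12.63×130 + 11.81×134 + 1.01×205 + 2.32×264 + 1.29×408 = 1641.9 + 1582.54 + 207.05 + 612.48 + 526.32 = 4570.29
ΣP(2000)Q(2000) = 12.63×140 + 11.81×114 + 1.01×174 + 2.32×221 + 1.29×384 = 1768.2 + 1346.34 + 175.74 + 512.72 + 495.36 = 4298.36
L = 4570.29 / 4298.36 × 100 = 106.3264
Paasche component (current-period weights):
ΣP(2001)Q(2001) = 9.55×130 + 16.76×134 + 1.06×205 + 3.30×264 + 1.81×408 = 1241.5 + 2245.84 + 217.3 + 871.2 + 738.48 = 5314.32
ΣP(2001)Q(2000) = 9.55×140 + 16.76×114 + 1.06×174 + 3.30×221 + 1.81×384 = 1337 + 1910.64 + 184.44 + 729.3 + 695.04 = 4856.42
P = 5314.32 / 4856.42 × 100 = 109.4288
Fisher = √(L × P) = √(106.3264 × 109.4288) = 107.8664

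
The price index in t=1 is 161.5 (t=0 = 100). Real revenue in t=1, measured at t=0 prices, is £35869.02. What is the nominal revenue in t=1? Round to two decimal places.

Nominal = Real × (Index/100) = 35869.02 × (161.5/100)
        = 35869.02 × 1.615 = 57928.4673

57928.47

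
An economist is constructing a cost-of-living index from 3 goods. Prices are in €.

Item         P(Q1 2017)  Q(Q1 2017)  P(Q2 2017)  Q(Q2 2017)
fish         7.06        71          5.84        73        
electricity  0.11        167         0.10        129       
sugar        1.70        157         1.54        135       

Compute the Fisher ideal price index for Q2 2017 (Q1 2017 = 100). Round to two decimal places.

85.42

Laspeyres component (base-period weights):
ΣP(Q2 2017)Q(Q1 2017) = 5.84×71 + 0.10×167 + 1.54×157 = 414.64 + 16.7 + 241.78 = 673.12
ΣP(Q1 2017)Q(Q1 2017) = 7.06×71 + 0.11×167 + 1.70×157 = 501.26 + 18.37 + 266.9 = 786.53
L = 673.12 / 786.53 × 100 = 85.5810
Paasche component (current-period weights):
ΣP(Q2 2017)Q(Q2 2017) = 5.84×73 + 0.10×129 + 1.54×135 = 426.32 + 12.9 + 207.9 = 647.12
ΣP(Q1 2017)Q(Q2 2017) = 7.06×73 + 0.11×129 + 1.70×135 = 515.38 + 14.19 + 229.5 = 759.07
P = 647.12 / 759.07 × 100 = 85.2517
Fisher = √(L × P) = √(85.5810 × 85.2517) = 85.4162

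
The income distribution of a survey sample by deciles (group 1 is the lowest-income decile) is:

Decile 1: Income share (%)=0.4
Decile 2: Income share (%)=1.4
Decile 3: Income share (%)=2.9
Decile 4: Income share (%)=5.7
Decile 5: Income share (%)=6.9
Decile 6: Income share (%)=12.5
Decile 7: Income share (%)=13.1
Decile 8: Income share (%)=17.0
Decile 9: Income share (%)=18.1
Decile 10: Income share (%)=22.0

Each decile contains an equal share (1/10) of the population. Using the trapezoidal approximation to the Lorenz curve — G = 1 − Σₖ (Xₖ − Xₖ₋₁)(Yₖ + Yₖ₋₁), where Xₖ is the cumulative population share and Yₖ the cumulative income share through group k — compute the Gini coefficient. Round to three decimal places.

0.410

Cumulative income shares Yₖ: 0.0040, 0.0180, 0.0470, 0.1040, 0.1730, 0.2980, 0.4290, 0.5990, 0.7800, 1.0000
Σ (Xₖ−Xₖ₋₁)(Yₖ+Yₖ₋₁) = (1/10)(0.0040+0.0000) + (1/10)(0.0180+0.0040) + (1/10)(0.0470+0.0180) + (1/10)(0.1040+0.0470) + (1/10)(0.1730+0.1040) + (1/10)(0.2980+0.1730) + (1/10)(0.4290+0.2980) + (1/10)(0.5990+0.4290) + (1/10)(0.7800+0.5990) + (1/10)(1.0000+0.7800)
  = 0.0004 + 0.0022 + 0.0065 + 0.0151 + 0.0277 + 0.0471 + 0.0727 + 0.1028 + 0.1379 + 0.1780 = 0.5904
G = 1 − 0.5904 = 0.4096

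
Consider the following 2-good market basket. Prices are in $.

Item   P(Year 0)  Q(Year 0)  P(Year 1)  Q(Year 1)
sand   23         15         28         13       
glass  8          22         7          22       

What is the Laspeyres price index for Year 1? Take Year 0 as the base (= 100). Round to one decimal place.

110.2

Laspeyres price index uses base-period quantities as weights.
ΣP(Year 1)·Q(Year 0) = 28×15 + 7×22 = 420 + 154 = 574
ΣP(Year 0)·Q(Year 0) = 23×15 + 8×22 = 345 + 176 = 521
Index = 574 / 521 × 100 = 110.1727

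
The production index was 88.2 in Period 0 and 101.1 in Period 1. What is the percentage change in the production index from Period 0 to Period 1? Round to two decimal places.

14.63%

Change = (101.1 − 88.2) / 88.2 × 100
       = 12.9 / 88.2 × 100 = 14.6259%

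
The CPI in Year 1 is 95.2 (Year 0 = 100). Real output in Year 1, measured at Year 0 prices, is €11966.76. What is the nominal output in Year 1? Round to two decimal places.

Nominal = Real × (Index/100) = 11966.76 × (95.2/100)
        = 11966.76 × 0.952 = 11392.3555

11392.36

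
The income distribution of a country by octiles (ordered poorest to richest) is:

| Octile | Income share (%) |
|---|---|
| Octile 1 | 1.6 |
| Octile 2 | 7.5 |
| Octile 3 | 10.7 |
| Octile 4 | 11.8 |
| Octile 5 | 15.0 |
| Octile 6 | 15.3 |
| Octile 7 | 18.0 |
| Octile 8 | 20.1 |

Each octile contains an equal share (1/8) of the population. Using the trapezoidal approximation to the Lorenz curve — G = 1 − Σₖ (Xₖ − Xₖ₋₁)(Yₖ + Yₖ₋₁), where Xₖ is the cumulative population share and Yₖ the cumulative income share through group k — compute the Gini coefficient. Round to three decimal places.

Cumulative income shares Yₖ: 0.0160, 0.0910, 0.1980, 0.3160, 0.4660, 0.6190, 0.7990, 1.0000
Σ (Xₖ−Xₖ₋₁)(Yₖ+Yₖ₋₁) = (1/8)(0.0160+0.0000) + (1/8)(0.0910+0.0160) + (1/8)(0.1980+0.0910) + (1/8)(0.3160+0.1980) + (1/8)(0.4660+0.3160) + (1/8)(0.6190+0.4660) + (1/8)(0.7990+0.6190) + (1/8)(1.0000+0.7990)
  = 0.0020 + 0.0134 + 0.0361 + 0.0643 + 0.0978 + 0.1356 + 0.1772 + 0.2249 = 0.7512
G = 1 − 0.7512 = 0.2488

0.249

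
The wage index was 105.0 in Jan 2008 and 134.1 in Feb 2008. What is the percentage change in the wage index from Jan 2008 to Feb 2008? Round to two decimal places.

Change = (134.1 − 105.0) / 105.0 × 100
       = 29.1 / 105.0 × 100 = 27.7143%

27.71%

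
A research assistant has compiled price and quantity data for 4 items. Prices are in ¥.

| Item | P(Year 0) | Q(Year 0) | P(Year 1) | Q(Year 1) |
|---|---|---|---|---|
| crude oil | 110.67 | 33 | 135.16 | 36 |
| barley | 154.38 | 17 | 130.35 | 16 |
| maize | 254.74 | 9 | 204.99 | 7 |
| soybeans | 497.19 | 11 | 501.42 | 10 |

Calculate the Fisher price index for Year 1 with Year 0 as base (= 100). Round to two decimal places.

Laspeyres component (base-period weights):
ΣP(Year 1)Q(Year 0) = 135.16×33 + 130.35×17 + 204.99×9 + 501.42×11 = 4460.28 + 2215.95 + 1844.91 + 5515.62 = 14036.76
ΣP(Year 0)Q(Year 0) = 110.67×33 + 154.38×17 + 254.74×9 + 497.19×11 = 3652.11 + 2624.46 + 2292.66 + 5469.09 = 14038.32
L = 14036.76 / 14038.32 × 100 = 99.9889
Paasche component (current-period weights):
ΣP(Year 1)Q(Year 1) = 135.16×36 + 130.35×16 + 204.99×7 + 501.42×10 = 4865.76 + 2085.6 + 1434.93 + 5014.2 = 13400.49
ΣP(Year 0)Q(Year 1) = 110.67×36 + 154.38×16 + 254.74×7 + 497.19×10 = 3984.12 + 2470.08 + 1783.18 + 4971.9 = 13209.28
P = 13400.49 / 13209.28 × 100 = 101.4475
Fisher = √(L × P) = √(99.9889 × 101.4475) = 100.7156

100.72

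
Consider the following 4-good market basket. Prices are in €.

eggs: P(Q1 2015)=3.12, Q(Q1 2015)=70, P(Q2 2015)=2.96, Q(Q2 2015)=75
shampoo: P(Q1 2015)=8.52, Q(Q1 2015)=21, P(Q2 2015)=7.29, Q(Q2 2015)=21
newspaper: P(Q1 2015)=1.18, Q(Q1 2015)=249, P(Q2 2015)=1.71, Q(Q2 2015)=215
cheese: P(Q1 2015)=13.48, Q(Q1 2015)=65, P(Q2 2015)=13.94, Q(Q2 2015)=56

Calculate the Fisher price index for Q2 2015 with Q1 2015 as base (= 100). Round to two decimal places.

107.57

Laspeyres component (base-period weights):
ΣP(Q2 2015)Q(Q1 2015) = 2.96×70 + 7.29×21 + 1.71×249 + 13.94×65 = 207.2 + 153.09 + 425.79 + 906.1 = 1692.18
ΣP(Q1 2015)Q(Q1 2015) = 3.12×70 + 8.52×21 + 1.18×249 + 13.48×65 = 218.4 + 178.92 + 293.82 + 876.2 = 1567.34
L = 1692.18 / 1567.34 × 100 = 107.9651
Paasche component (current-period weights):
ΣP(Q2 2015)Q(Q2 2015) = 2.96×75 + 7.29×21 + 1.71×215 + 13.94×56 = 222 + 153.09 + 367.65 + 780.64 = 1523.38
ΣP(Q1 2015)Q(Q2 2015) = 3.12×75 + 8.52×21 + 1.18×215 + 13.48×56 = 234 + 178.92 + 253.7 + 754.88 = 1421.5
P = 1523.38 / 1421.5 × 100 = 107.1671
Fisher = √(L × P) = √(107.9651 × 107.1671) = 107.5653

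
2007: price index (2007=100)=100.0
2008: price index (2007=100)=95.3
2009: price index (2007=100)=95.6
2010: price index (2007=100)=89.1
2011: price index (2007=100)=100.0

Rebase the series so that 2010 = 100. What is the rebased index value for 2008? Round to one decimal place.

107.0

Rebased(2008) = 95.3 / 89.1 × 100 = 106.9585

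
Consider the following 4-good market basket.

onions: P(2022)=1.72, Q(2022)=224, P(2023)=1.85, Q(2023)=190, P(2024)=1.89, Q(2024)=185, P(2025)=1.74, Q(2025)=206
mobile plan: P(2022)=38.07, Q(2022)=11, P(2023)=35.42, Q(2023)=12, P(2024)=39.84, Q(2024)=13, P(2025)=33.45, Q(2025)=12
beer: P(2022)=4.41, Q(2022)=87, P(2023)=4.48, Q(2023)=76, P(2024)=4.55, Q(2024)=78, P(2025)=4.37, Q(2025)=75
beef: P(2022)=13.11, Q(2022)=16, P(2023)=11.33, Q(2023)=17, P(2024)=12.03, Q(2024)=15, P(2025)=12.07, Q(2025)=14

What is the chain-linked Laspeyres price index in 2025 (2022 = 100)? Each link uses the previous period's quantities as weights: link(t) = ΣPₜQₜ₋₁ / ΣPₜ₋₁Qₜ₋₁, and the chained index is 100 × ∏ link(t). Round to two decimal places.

95.01

Link 2022→2023:
ΣP(2023)Q(2022) = 1.85×224 + 35.42×11 + 4.48×87 + 11.33×16 = 414.4 + 389.62 + 389.76 + 181.28 = 1375.06
ΣP(2022)Q(2022) = 1.72×224 + 38.07×11 + 4.41×87 + 13.11×16 = 385.28 + 418.77 + 383.67 + 209.76 = 1397.48
link = 1375.06/1397.48 = 0.983957
Link 2023→2024:
ΣP(2024)Q(2023) = 1.89×190 + 39.84×12 + 4.55×76 + 12.03×17 = 359.1 + 478.08 + 345.8 + 204.51 = 1387.49
ΣP(2023)Q(2023) = 1.85×190 + 35.42×12 + 4.48×76 + 11.33×17 = 351.5 + 425.04 + 340.48 + 192.61 = 1309.63
link = 1387.49/1309.63 = 1.059452
Link 2024→2025:
ΣP(2025)Q(2024) = 1.74×185 + 33.45×13 + 4.37×78 + 12.07×15 = 321.9 + 434.85 + 340.86 + 181.05 = 1278.66
ΣP(2024)Q(2024) = 1.89×185 + 39.84×13 + 4.55×78 + 12.03×15 = 349.65 + 517.92 + 354.9 + 180.45 = 1402.92
link = 1278.66/1402.92 = 0.911428
Chained index = 100 × 0.983957 × 1.059452 × 0.911428 = 95.0122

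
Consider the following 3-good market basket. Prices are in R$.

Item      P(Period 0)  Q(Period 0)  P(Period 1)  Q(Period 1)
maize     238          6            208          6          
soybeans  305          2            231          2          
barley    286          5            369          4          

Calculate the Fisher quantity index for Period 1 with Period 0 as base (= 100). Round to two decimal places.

Laspeyres component (base-period weights):
ΣP(Period 0)Q(Period 1) = 238×6 + 305×2 + 286×4 = 1428 + 610 + 1144 = 3182
ΣP(Period 0)Q(Period 0) = 238×6 + 305×2 + 286×5 = 1428 + 610 + 1430 = 3468
L = 3182 / 3468 × 100 = 91.7532
Paasche component (current-period weights):
ΣP(Period 1)Q(Period 1) = 208×6 + 231×2 + 369×4 = 1248 + 462 + 1476 = 3186
ΣP(Period 1)Q(Period 0) = 208×6 + 231×2 + 369×5 = 1248 + 462 + 1845 = 3555
P = 3186 / 3555 × 100 = 89.6203
Fisher = √(L × P) = √(91.7532 × 89.6203) = 90.6804

90.68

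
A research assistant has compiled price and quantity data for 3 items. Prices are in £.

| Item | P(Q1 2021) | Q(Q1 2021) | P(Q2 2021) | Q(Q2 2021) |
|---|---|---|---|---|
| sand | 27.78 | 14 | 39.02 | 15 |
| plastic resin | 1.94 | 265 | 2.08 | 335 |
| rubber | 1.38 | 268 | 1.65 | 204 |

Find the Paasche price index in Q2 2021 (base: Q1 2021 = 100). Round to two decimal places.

Paasche price index uses current-period quantities as weights.
ΣP(Q2 2021)·Q(Q2 2021) = 39.02×15 + 2.08×335 + 1.65×204 = 585.3 + 696.8 + 336.6 = 1618.7
ΣP(Q1 2021)·Q(Q2 2021) = 27.78×15 + 1.94×335 + 1.38×204 = 416.7 + 649.9 + 281.52 = 1348.12
Index = 1618.7 / 1348.12 × 100 = 120.0709

120.07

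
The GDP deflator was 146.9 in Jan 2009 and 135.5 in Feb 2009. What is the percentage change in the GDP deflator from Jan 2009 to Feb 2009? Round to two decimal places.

Change = (135.5 − 146.9) / 146.9 × 100
       = -11.4 / 146.9 × 100 = -7.7604%

-7.76%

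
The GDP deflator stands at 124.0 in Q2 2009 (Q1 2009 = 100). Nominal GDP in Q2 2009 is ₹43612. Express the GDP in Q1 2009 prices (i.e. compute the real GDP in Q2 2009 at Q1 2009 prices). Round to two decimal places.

Real = Nominal ÷ (Index/100) = 43612 ÷ (124.0/100)
     = 43612 ÷ 1.240 = 35170.9677

35170.97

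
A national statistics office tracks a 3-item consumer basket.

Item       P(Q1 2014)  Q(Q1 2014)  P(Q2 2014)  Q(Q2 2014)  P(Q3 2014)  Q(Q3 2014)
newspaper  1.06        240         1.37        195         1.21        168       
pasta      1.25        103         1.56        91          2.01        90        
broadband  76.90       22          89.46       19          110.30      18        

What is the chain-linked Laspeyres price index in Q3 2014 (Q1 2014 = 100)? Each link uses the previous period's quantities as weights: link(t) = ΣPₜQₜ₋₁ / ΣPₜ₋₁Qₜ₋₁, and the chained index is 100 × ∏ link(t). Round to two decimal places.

Link Q1 2014→Q2 2014:
ΣP(Q2 2014)Q(Q1 2014) = 1.37×240 + 1.56×103 + 89.46×22 = 328.8 + 160.68 + 1968.12 = 2457.6
ΣP(Q1 2014)Q(Q1 2014) = 1.06×240 + 1.25×103 + 76.90×22 = 254.4 + 128.75 + 1691.8 = 2074.95
link = 2457.6/2074.95 = 1.184414
Link Q2 2014→Q3 2014:
ΣP(Q3 2014)Q(Q2 2014) = 1.21×195 + 2.01×91 + 110.30×19 = 235.95 + 182.91 + 2095.7 = 2514.56
ΣP(Q2 2014)Q(Q2 2014) = 1.37×195 + 1.56×91 + 89.46×19 = 267.15 + 141.96 + 1699.74 = 2108.85
link = 2514.56/2108.85 = 1.192384
Chained index = 100 × 1.184414 × 1.192384 = 141.2277

141.23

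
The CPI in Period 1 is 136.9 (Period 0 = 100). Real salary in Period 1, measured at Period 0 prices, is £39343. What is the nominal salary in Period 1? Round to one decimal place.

Nominal = Real × (Index/100) = 39343 × (136.9/100)
        = 39343 × 1.369 = 53860.5670

53860.6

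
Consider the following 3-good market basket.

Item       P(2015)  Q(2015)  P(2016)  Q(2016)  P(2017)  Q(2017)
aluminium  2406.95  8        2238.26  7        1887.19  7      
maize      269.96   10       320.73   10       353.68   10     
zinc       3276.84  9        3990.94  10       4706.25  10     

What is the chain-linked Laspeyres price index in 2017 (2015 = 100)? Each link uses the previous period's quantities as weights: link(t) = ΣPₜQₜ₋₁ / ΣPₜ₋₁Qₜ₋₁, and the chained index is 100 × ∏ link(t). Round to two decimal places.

120.33

Link 2015→2016:
ΣP(2016)Q(2015) = 2238.26×8 + 320.73×10 + 3990.94×9 = 17906.08 + 3207.3 + 35918.46 = 57031.84
ΣP(2015)Q(2015) = 2406.95×8 + 269.96×10 + 3276.84×9 = 19255.6 + 2699.6 + 29491.56 = 51446.76
link = 57031.84/51446.76 = 1.108560
Link 2016→2017:
ΣP(2017)Q(2016) = 1887.19×7 + 353.68×10 + 4706.25×10 = 13210.33 + 3536.8 + 47062.5 = 63809.63
ΣP(2016)Q(2016) = 2238.26×7 + 320.73×10 + 3990.94×10 = 15667.82 + 3207.3 + 39909.4 = 58784.52
link = 63809.63/58784.52 = 1.085484
Chained index = 100 × 1.108560 × 1.085484 = 120.3324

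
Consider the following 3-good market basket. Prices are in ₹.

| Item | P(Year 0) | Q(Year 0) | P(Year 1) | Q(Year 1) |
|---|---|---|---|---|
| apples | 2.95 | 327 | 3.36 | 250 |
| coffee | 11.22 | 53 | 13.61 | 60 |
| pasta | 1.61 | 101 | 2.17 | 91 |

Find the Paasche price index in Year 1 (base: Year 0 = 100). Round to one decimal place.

Paasche price index uses current-period quantities as weights.
ΣP(Year 1)·Q(Year 1) = 3.36×250 + 13.61×60 + 2.17×91 = 840 + 816.6 + 197.47 = 1854.07
ΣP(Year 0)·Q(Year 1) = 2.95×250 + 11.22×60 + 1.61×91 = 737.5 + 673.2 + 146.51 = 1557.21
Index = 1854.07 / 1557.21 × 100 = 119.0636

119.1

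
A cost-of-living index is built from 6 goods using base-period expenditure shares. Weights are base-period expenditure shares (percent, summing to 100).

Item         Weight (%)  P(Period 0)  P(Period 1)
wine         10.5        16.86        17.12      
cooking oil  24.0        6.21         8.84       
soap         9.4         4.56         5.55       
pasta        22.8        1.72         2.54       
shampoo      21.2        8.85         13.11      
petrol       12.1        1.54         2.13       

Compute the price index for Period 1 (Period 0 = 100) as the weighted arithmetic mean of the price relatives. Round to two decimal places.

138.08

wine: 10.5 × (17.12/16.86) = 10.5 × 1.015421 = 10.6619
cooking oil: 24.0 × (8.84/6.21) = 24.0 × 1.423510 = 34.1643
soap: 9.4 × (5.55/4.56) = 9.4 × 1.217105 = 11.4408
pasta: 22.8 × (2.54/1.72) = 22.8 × 1.476744 = 33.6698
shampoo: 21.2 × (13.11/8.85) = 21.2 × 1.481356 = 31.4047
petrol: 12.1 × (2.13/1.54) = 12.1 × 1.383117 = 16.7357
Index = Σ wᵢ·(p₁ᵢ/p₀ᵢ) = 10.6619 + 34.1643 + 11.4408 + 33.6698 + 31.4047 + 16.7357 = 138.0772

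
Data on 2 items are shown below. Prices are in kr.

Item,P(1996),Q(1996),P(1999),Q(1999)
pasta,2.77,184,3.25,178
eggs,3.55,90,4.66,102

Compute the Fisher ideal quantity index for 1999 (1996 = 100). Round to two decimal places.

103.36

Laspeyres component (base-period weights):
ΣP(1996)Q(1999) = 2.77×178 + 3.55×102 = 493.06 + 362.1 = 855.16
ΣP(1996)Q(1996) = 2.77×184 + 3.55×90 = 509.68 + 319.5 = 829.18
L = 855.16 / 829.18 × 100 = 103.1332
Paasche component (current-period weights):
ΣP(1999)Q(1999) = 3.25×178 + 4.66×102 = 578.5 + 475.32 = 1053.82
ΣP(1999)Q(1996) = 3.25×184 + 4.66×90 = 598 + 419.4 = 1017.4
P = 1053.82 / 1017.4 × 100 = 103.5797
Fisher = √(L × P) = √(103.1332 × 103.5797) = 103.3562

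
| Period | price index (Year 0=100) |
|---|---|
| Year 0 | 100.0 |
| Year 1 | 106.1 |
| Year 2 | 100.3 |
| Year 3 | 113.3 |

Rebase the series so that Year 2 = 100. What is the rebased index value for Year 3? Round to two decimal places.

Rebased(Year 3) = 113.3 / 100.3 × 100 = 112.9611

112.96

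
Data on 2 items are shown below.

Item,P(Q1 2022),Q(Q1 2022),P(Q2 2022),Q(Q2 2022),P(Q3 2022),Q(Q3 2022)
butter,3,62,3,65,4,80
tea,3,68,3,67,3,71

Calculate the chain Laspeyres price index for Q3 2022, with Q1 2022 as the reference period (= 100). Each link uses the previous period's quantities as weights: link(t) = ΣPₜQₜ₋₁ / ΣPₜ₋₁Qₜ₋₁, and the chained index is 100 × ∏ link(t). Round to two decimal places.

116.41

Link Q1 2022→Q2 2022:
ΣP(Q2 2022)Q(Q1 2022) = 3×62 + 3×68 = 186 + 204 = 390
ΣP(Q1 2022)Q(Q1 2022) = 3×62 + 3×68 = 186 + 204 = 390
link = 390/390 = 1.000000
Link Q2 2022→Q3 2022:
ΣP(Q3 2022)Q(Q2 2022) = 4×65 + 3×67 = 260 + 201 = 461
ΣP(Q2 2022)Q(Q2 2022) = 3×65 + 3×67 = 195 + 201 = 396
link = 461/396 = 1.164141
Chained index = 100 × 1.000000 × 1.164141 = 116.4141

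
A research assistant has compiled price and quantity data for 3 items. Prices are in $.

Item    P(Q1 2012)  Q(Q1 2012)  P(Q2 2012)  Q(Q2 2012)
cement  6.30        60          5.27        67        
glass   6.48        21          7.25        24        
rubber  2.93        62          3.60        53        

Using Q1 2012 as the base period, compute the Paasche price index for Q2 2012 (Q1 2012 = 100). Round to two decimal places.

Paasche price index uses current-period quantities as weights.
ΣP(Q2 2012)·Q(Q2 2012) = 5.27×67 + 7.25×24 + 3.60×53 = 353.09 + 174 + 190.8 = 717.89
ΣP(Q1 2012)·Q(Q2 2012) = 6.30×67 + 6.48×24 + 2.93×53 = 422.1 + 155.52 + 155.29 = 732.91
Index = 717.89 / 732.91 × 100 = 97.9506

97.95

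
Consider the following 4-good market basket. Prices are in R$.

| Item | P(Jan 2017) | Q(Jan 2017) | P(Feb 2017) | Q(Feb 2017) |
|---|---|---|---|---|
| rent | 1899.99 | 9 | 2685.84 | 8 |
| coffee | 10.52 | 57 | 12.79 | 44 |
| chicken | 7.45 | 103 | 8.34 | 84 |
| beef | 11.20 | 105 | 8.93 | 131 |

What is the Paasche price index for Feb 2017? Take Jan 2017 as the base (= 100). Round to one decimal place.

Paasche price index uses current-period quantities as weights.
ΣP(Feb 2017)·Q(Feb 2017) = 2685.84×8 + 12.79×44 + 8.34×84 + 8.93×131 = 21486.72 + 562.76 + 700.56 + 1169.83 = 23919.87
ΣP(Jan 2017)·Q(Feb 2017) = 1899.99×8 + 10.52×44 + 7.45×84 + 11.20×131 = 15199.92 + 462.88 + 625.8 + 1467.2 = 17755.8
Index = 23919.87 / 17755.8 × 100 = 134.7158

134.7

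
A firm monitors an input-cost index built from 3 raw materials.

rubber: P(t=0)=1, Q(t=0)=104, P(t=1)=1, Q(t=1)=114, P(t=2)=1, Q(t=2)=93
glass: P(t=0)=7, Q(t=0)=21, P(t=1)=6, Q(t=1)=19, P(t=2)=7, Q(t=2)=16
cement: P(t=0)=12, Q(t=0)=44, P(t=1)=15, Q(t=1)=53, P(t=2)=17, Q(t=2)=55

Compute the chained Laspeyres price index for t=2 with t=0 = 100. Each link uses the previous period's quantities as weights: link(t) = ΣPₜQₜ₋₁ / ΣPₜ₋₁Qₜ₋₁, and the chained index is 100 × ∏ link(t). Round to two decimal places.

Link t=0→t=1:
ΣP(t=1)Q(t=0) = 1×104 + 6×21 + 15×44 = 104 + 126 + 660 = 890
ΣP(t=0)Q(t=0) = 1×104 + 7×21 + 12×44 = 104 + 147 + 528 = 779
link = 890/779 = 1.142490
Link t=1→t=2:
ΣP(t=2)Q(t=1) = 1×114 + 7×19 + 17×53 = 114 + 133 + 901 = 1148
ΣP(t=1)Q(t=1) = 1×114 + 6×19 + 15×53 = 114 + 114 + 795 = 1023
link = 1148/1023 = 1.122190
Chained index = 100 × 1.142490 × 1.122190 = 128.2091

128.21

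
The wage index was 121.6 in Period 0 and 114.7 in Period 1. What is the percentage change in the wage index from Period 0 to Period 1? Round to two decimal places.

Change = (114.7 − 121.6) / 121.6 × 100
       = -6.9 / 121.6 × 100 = -5.6743%

-5.67%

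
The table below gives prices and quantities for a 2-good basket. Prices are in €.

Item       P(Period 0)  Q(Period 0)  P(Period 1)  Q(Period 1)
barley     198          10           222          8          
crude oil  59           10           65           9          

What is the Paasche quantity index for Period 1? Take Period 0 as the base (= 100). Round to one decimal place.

Paasche quantity index uses current-period prices as weights.
ΣP(Period 1)·Q(Period 1) = 222×8 + 65×9 = 1776 + 585 = 2361
ΣP(Period 1)·Q(Period 0) = 222×10 + 65×10 = 2220 + 650 = 2870
Index = 2361 / 2870 × 100 = 82.2648

82.3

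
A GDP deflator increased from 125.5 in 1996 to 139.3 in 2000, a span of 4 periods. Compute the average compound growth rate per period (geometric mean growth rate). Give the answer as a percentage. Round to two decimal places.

2.64%

Growth factor = (139.3/125.5)^(1/4) = (1.109960)^(1/4) = 1.026424
Growth rate = 1.026424 − 1 = 0.026424 = 2.6424%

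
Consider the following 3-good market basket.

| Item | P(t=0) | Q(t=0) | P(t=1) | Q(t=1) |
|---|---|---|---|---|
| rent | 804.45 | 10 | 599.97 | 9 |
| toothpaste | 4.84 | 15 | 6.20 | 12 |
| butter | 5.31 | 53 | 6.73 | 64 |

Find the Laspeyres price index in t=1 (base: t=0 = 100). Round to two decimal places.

Laspeyres price index uses base-period quantities as weights.
ΣP(t=1)·Q(t=0) = 599.97×10 + 6.20×15 + 6.73×53 = 5999.7 + 93 + 356.69 = 6449.39
ΣP(t=0)·Q(t=0) = 804.45×10 + 4.84×15 + 5.31×53 = 8044.5 + 72.6 + 281.43 = 8398.53
Index = 6449.39 / 8398.53 × 100 = 76.7919

76.79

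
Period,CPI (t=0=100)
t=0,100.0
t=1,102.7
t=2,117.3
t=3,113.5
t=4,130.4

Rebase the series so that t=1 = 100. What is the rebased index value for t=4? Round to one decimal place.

Rebased(t=4) = 130.4 / 102.7 × 100 = 126.9718

127.0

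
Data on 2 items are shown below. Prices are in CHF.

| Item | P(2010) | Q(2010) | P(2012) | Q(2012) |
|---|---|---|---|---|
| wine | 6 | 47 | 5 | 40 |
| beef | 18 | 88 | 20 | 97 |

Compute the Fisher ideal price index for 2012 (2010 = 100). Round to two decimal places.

107.33

Laspeyres component (base-period weights):
ΣP(2012)Q(2010) = 5×47 + 20×88 = 235 + 1760 = 1995
ΣP(2010)Q(2010) = 6×47 + 18×88 = 282 + 1584 = 1866
L = 1995 / 1866 × 100 = 106.9132
Paasche component (current-period weights):
ΣP(2012)Q(2012) = 5×40 + 20×97 = 200 + 1940 = 2140
ΣP(2010)Q(2012) = 6×40 + 18×97 = 240 + 1746 = 1986
P = 2140 / 1986 × 100 = 107.7543
Fisher = √(L × P) = √(106.9132 × 107.7543) = 107.3329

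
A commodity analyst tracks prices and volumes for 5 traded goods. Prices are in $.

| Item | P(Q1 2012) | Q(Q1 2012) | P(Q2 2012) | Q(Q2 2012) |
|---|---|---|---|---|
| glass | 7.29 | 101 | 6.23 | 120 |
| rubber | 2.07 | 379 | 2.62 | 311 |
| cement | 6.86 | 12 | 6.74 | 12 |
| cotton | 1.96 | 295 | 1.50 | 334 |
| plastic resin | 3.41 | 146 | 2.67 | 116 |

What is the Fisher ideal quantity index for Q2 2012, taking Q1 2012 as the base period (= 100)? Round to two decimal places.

97.86

Laspeyres component (base-period weights):
ΣP(Q1 2012)Q(Q2 2012) = 7.29×120 + 2.07×311 + 6.86×12 + 1.96×334 + 3.41×116 = 874.8 + 643.77 + 82.32 + 654.64 + 395.56 = 2651.09
ΣP(Q1 2012)Q(Q1 2012) = 7.29×101 + 2.07×379 + 6.86×12 + 1.96×295 + 3.41×146 = 736.29 + 784.53 + 82.32 + 578.2 + 497.86 = 2679.2
L = 2651.09 / 2679.2 × 100 = 98.9508
Paasche component (current-period weights):
ΣP(Q2 2012)Q(Q2 2012) = 6.23×120 + 2.62×311 + 6.74×12 + 1.50×334 + 2.67×116 = 747.6 + 814.82 + 80.88 + 501 + 309.72 = 2454.02
ΣP(Q2 2012)Q(Q1 2012) = 6.23×101 + 2.62×379 + 6.74×12 + 1.50×295 + 2.67×146 = 629.23 + 992.98 + 80.88 + 442.5 + 389.82 = 2535.41
P = 2454.02 / 2535.41 × 100 = 96.7899
Fisher = √(L × P) = √(98.9508 × 96.7899) = 97.8644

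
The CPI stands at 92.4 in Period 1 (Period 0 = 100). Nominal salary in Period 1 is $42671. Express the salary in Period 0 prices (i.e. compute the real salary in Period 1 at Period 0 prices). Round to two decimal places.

46180.74

Real = Nominal ÷ (Index/100) = 42671 ÷ (92.4/100)
     = 42671 ÷ 0.924 = 46180.7359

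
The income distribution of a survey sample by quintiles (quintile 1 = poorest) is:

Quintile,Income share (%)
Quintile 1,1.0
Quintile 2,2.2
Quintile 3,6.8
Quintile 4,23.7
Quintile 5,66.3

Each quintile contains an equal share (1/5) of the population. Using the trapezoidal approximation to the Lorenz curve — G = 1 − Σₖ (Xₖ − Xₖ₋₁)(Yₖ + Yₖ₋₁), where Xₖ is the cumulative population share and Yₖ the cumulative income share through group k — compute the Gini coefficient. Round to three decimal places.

0.608

Cumulative income shares Yₖ: 0.0100, 0.0320, 0.1000, 0.3370, 1.0000
Σ (Xₖ−Xₖ₋₁)(Yₖ+Yₖ₋₁) = (1/5)(0.0100+0.0000) + (1/5)(0.0320+0.0100) + (1/5)(0.1000+0.0320) + (1/5)(0.3370+0.1000) + (1/5)(1.0000+0.3370)
  = 0.0020 + 0.0084 + 0.0264 + 0.0874 + 0.2674 = 0.3916
G = 1 − 0.3916 = 0.6084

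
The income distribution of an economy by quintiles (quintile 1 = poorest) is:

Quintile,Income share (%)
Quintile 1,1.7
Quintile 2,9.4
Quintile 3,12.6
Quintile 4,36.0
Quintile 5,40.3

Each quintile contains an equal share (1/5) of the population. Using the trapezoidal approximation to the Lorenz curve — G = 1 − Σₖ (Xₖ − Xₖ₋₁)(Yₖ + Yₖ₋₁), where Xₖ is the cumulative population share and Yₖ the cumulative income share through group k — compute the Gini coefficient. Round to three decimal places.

Cumulative income shares Yₖ: 0.0170, 0.1110, 0.2370, 0.5970, 1.0000
Σ (Xₖ−Xₖ₋₁)(Yₖ+Yₖ₋₁) = (1/5)(0.0170+0.0000) + (1/5)(0.1110+0.0170) + (1/5)(0.2370+0.1110) + (1/5)(0.5970+0.2370) + (1/5)(1.0000+0.5970)
  = 0.0034 + 0.0256 + 0.0696 + 0.1668 + 0.3194 = 0.5848
G = 1 − 0.5848 = 0.4152

0.415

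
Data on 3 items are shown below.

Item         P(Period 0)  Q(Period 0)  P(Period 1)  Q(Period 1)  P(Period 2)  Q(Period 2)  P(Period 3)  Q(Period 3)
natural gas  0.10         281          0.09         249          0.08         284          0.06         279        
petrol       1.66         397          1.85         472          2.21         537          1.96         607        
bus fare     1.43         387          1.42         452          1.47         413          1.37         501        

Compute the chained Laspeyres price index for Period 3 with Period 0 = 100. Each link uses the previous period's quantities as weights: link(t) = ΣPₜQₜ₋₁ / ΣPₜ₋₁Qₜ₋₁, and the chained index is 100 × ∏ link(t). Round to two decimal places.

106.76

Link Period 0→Period 1:
ΣP(Period 1)Q(Period 0) = 0.09×281 + 1.85×397 + 1.42×387 = 25.29 + 734.45 + 549.54 = 1309.28
ΣP(Period 0)Q(Period 0) = 0.10×281 + 1.66×397 + 1.43×387 = 28.1 + 659.02 + 553.41 = 1240.53
link = 1309.28/1240.53 = 1.055420
Link Period 1→Period 2:
ΣP(Period 2)Q(Period 1) = 0.08×249 + 2.21×472 + 1.47×452 = 19.92 + 1043.12 + 664.44 = 1727.48
ΣP(Period 1)Q(Period 1) = 0.09×249 + 1.85×472 + 1.42×452 = 22.41 + 873.2 + 641.84 = 1537.45
link = 1727.48/1537.45 = 1.123601
Link Period 2→Period 3:
ΣP(Period 3)Q(Period 2) = 0.06×284 + 1.96×537 + 1.37×413 = 17.04 + 1052.52 + 565.81 = 1635.37
ΣP(Period 2)Q(Period 2) = 0.08×284 + 2.21×537 + 1.47×413 = 22.72 + 1186.77 + 607.11 = 1816.6
link = 1635.37/1816.6 = 0.900237
Chained index = 100 × 1.055420 × 1.123601 × 0.900237 = 106.7564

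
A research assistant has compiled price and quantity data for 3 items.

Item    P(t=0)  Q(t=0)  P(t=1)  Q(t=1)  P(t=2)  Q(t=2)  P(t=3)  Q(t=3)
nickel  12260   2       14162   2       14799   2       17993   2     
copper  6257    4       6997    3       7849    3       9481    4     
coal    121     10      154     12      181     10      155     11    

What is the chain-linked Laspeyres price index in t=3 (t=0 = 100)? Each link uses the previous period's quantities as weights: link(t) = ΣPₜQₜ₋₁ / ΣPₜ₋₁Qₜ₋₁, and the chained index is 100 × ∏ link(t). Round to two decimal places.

Link t=0→t=1:
ΣP(t=1)Q(t=0) = 14162×2 + 6997×4 + 154×10 = 28324 + 27988 + 1540 = 57852
ΣP(t=0)Q(t=0) = 12260×2 + 6257×4 + 121×10 = 24520 + 25028 + 1210 = 50758
link = 57852/50758 = 1.139761
Link t=1→t=2:
ΣP(t=2)Q(t=1) = 14799×2 + 7849×3 + 181×12 = 29598 + 23547 + 2172 = 55317
ΣP(t=1)Q(t=1) = 14162×2 + 6997×3 + 154×12 = 28324 + 20991 + 1848 = 51163
link = 55317/51163 = 1.081191
Link t=2→t=3:
ΣP(t=3)Q(t=2) = 17993×2 + 9481×3 + 155×10 = 35986 + 28443 + 1550 = 65979
ΣP(t=2)Q(t=2) = 14799×2 + 7849×3 + 181×10 = 29598 + 23547 + 1810 = 54955
link = 65979/54955 = 1.200600
Chained index = 100 × 1.139761 × 1.081191 × 1.200600 = 147.9500

147.95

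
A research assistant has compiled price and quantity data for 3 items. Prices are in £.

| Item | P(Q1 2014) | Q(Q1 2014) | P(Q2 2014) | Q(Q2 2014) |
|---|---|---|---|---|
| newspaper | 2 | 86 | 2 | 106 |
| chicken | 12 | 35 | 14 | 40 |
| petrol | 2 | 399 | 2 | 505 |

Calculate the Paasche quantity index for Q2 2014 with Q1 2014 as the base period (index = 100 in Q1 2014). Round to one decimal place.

Paasche quantity index uses current-period prices as weights.
ΣP(Q2 2014)·Q(Q2 2014) = 2×106 + 14×40 + 2×505 = 212 + 560 + 1010 = 1782
ΣP(Q2 2014)·Q(Q1 2014) = 2×86 + 14×35 + 2×399 = 172 + 490 + 798 = 1460
Index = 1782 / 1460 × 100 = 122.0548

122.1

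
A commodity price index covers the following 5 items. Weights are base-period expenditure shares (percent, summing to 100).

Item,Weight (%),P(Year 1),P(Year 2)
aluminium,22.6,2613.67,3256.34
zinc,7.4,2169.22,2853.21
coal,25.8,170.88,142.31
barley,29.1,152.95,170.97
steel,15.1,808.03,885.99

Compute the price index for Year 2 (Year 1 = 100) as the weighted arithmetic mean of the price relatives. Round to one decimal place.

108.5

aluminium: 22.6 × (3256.34/2613.67) = 22.6 × 1.245888 = 28.1571
zinc: 7.4 × (2853.21/2169.22) = 7.4 × 1.315316 = 9.7333
coal: 25.8 × (142.31/170.88) = 25.8 × 0.832807 = 21.4864
barley: 29.1 × (170.97/152.95) = 29.1 × 1.117816 = 32.5285
steel: 15.1 × (885.99/808.03) = 15.1 × 1.096482 = 16.5569
Index = Σ wᵢ·(p₁ᵢ/p₀ᵢ) = 28.1571 + 9.7333 + 21.4864 + 32.5285 + 16.5569 = 108.4621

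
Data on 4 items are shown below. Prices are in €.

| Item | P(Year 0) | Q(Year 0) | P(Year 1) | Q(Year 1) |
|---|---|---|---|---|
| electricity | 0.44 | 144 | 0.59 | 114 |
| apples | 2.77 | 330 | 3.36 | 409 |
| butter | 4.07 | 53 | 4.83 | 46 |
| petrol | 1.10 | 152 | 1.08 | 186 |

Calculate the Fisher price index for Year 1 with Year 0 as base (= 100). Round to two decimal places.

Laspeyres component (base-period weights):
ΣP(Year 1)Q(Year 0) = 0.59×144 + 3.36×330 + 4.83×53 + 1.08×152 = 84.96 + 1108.8 + 255.99 + 164.16 = 1613.91
ΣP(Year 0)Q(Year 0) = 0.44×144 + 2.77×330 + 4.07×53 + 1.10×152 = 63.36 + 914.1 + 215.71 + 167.2 = 1360.37
L = 1613.91 / 1360.37 × 100 = 118.6376
Paasche component (current-period weights):
ΣP(Year 1)Q(Year 1) = 0.59×114 + 3.36×409 + 4.83×46 + 1.08×186 = 67.26 + 1374.24 + 222.18 + 200.88 = 1864.56
ΣP(Year 0)Q(Year 1) = 0.44×114 + 2.77×409 + 4.07×46 + 1.10×186 = 50.16 + 1132.93 + 187.22 + 204.6 = 1574.91
P = 1864.56 / 1574.91 × 100 = 118.3915
Fisher = √(L × P) = √(118.6376 × 118.3915) = 118.5145

118.51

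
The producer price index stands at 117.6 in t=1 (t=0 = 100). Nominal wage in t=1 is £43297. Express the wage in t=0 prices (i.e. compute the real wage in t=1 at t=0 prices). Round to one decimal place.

Real = Nominal ÷ (Index/100) = 43297 ÷ (117.6/100)
     = 43297 ÷ 1.176 = 36817.1769

36817.2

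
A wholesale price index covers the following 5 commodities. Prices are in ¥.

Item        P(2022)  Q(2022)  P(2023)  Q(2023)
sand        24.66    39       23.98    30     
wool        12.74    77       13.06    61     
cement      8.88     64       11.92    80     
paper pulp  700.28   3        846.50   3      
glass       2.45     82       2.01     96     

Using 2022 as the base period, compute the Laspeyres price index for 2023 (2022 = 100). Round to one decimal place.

Laspeyres price index uses base-period quantities as weights.
ΣP(2023)·Q(2022) = 23.98×39 + 13.06×77 + 11.92×64 + 846.50×3 + 2.01×82 = 935.22 + 1005.62 + 762.88 + 2539.5 + 164.82 = 5408.04
ΣP(2022)·Q(2022) = 24.66×39 + 12.74×77 + 8.88×64 + 700.28×3 + 2.45×82 = 961.74 + 980.98 + 568.32 + 2100.84 + 200.9 = 4812.78
Index = 5408.04 / 4812.78 × 100 = 112.3683

112.4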